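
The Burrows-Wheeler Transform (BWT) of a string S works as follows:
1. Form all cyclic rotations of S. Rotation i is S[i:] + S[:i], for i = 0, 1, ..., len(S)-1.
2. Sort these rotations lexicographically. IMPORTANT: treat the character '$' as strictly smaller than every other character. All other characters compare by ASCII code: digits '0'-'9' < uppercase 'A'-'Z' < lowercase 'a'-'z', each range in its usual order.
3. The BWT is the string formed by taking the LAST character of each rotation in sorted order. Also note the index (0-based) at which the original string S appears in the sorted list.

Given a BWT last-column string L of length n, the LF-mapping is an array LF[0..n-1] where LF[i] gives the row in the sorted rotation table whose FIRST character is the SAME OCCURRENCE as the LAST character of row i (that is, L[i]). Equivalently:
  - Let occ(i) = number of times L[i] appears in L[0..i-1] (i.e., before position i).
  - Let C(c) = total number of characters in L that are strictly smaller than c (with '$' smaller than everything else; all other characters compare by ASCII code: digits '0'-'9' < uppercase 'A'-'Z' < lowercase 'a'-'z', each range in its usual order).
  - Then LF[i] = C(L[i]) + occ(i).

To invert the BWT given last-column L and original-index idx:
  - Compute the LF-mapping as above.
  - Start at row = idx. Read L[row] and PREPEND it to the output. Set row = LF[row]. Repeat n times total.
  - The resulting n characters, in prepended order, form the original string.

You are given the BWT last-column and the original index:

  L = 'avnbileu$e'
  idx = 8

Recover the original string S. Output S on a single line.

Answer: unbelieva$

Derivation:
LF mapping: 1 9 7 2 5 6 3 8 0 4
Walk LF starting at row 8, prepending L[row]:
  step 1: row=8, L[8]='$', prepend. Next row=LF[8]=0
  step 2: row=0, L[0]='a', prepend. Next row=LF[0]=1
  step 3: row=1, L[1]='v', prepend. Next row=LF[1]=9
  step 4: row=9, L[9]='e', prepend. Next row=LF[9]=4
  step 5: row=4, L[4]='i', prepend. Next row=LF[4]=5
  step 6: row=5, L[5]='l', prepend. Next row=LF[5]=6
  step 7: row=6, L[6]='e', prepend. Next row=LF[6]=3
  step 8: row=3, L[3]='b', prepend. Next row=LF[3]=2
  step 9: row=2, L[2]='n', prepend. Next row=LF[2]=7
  step 10: row=7, L[7]='u', prepend. Next row=LF[7]=8
Reversed output: unbelieva$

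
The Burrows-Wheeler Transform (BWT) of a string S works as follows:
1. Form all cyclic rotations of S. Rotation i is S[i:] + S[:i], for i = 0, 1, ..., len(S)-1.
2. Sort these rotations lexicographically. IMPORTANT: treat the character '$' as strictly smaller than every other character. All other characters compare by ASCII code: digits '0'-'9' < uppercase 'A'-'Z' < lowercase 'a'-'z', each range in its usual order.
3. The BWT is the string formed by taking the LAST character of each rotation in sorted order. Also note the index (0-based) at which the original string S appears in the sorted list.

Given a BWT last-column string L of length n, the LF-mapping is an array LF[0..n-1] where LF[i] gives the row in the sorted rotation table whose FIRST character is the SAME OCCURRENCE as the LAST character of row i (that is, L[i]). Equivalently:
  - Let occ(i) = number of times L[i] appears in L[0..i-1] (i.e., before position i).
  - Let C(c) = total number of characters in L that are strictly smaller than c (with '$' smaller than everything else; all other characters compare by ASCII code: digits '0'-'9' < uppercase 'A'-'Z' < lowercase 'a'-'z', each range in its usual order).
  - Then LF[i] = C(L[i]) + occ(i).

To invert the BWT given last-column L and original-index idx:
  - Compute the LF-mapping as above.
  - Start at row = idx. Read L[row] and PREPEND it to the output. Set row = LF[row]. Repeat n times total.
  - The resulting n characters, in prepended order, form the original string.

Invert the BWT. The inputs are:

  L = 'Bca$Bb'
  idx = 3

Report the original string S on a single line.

LF mapping: 1 5 3 0 2 4
Walk LF starting at row 3, prepending L[row]:
  step 1: row=3, L[3]='$', prepend. Next row=LF[3]=0
  step 2: row=0, L[0]='B', prepend. Next row=LF[0]=1
  step 3: row=1, L[1]='c', prepend. Next row=LF[1]=5
  step 4: row=5, L[5]='b', prepend. Next row=LF[5]=4
  step 5: row=4, L[4]='B', prepend. Next row=LF[4]=2
  step 6: row=2, L[2]='a', prepend. Next row=LF[2]=3
Reversed output: aBbcB$

Answer: aBbcB$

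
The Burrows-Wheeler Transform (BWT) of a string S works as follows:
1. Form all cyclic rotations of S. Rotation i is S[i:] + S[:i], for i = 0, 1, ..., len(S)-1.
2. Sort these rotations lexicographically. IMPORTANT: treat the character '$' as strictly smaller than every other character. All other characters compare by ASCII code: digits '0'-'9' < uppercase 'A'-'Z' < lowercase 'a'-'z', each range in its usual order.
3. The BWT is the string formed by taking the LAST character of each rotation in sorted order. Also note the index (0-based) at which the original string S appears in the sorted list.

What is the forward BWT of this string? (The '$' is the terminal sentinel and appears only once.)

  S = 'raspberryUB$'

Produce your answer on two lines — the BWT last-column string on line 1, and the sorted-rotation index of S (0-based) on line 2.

Answer: BUyrpbs$erar
7

Derivation:
All 12 rotations (rotation i = S[i:]+S[:i]):
  rot[0] = raspberryUB$
  rot[1] = aspberryUB$r
  rot[2] = spberryUB$ra
  rot[3] = pberryUB$ras
  rot[4] = berryUB$rasp
  rot[5] = erryUB$raspb
  rot[6] = rryUB$raspbe
  rot[7] = ryUB$raspber
  rot[8] = yUB$raspberr
  rot[9] = UB$raspberry
  rot[10] = B$raspberryU
  rot[11] = $raspberryUB
Sorted (with $ < everything):
  sorted[0] = $raspberryUB  (last char: 'B')
  sorted[1] = B$raspberryU  (last char: 'U')
  sorted[2] = UB$raspberry  (last char: 'y')
  sorted[3] = aspberryUB$r  (last char: 'r')
  sorted[4] = berryUB$rasp  (last char: 'p')
  sorted[5] = erryUB$raspb  (last char: 'b')
  sorted[6] = pberryUB$ras  (last char: 's')
  sorted[7] = raspberryUB$  (last char: '$')
  sorted[8] = rryUB$raspbe  (last char: 'e')
  sorted[9] = ryUB$raspber  (last char: 'r')
  sorted[10] = spberryUB$ra  (last char: 'a')
  sorted[11] = yUB$raspberr  (last char: 'r')
Last column: BUyrpbs$erar
Original string S is at sorted index 7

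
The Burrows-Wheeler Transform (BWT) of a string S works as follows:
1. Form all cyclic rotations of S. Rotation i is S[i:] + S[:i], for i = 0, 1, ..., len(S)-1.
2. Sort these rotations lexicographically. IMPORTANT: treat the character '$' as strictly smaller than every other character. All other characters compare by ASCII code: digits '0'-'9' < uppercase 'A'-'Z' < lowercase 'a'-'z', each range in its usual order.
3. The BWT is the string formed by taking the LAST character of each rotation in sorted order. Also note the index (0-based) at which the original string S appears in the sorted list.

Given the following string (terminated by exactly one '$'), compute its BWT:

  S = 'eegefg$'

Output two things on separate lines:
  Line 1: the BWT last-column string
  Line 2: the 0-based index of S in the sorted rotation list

Answer: g$geefe
1

Derivation:
All 7 rotations (rotation i = S[i:]+S[:i]):
  rot[0] = eegefg$
  rot[1] = egefg$e
  rot[2] = gefg$ee
  rot[3] = efg$eeg
  rot[4] = fg$eege
  rot[5] = g$eegef
  rot[6] = $eegefg
Sorted (with $ < everything):
  sorted[0] = $eegefg  (last char: 'g')
  sorted[1] = eegefg$  (last char: '$')
  sorted[2] = efg$eeg  (last char: 'g')
  sorted[3] = egefg$e  (last char: 'e')
  sorted[4] = fg$eege  (last char: 'e')
  sorted[5] = g$eegef  (last char: 'f')
  sorted[6] = gefg$ee  (last char: 'e')
Last column: g$geefe
Original string S is at sorted index 1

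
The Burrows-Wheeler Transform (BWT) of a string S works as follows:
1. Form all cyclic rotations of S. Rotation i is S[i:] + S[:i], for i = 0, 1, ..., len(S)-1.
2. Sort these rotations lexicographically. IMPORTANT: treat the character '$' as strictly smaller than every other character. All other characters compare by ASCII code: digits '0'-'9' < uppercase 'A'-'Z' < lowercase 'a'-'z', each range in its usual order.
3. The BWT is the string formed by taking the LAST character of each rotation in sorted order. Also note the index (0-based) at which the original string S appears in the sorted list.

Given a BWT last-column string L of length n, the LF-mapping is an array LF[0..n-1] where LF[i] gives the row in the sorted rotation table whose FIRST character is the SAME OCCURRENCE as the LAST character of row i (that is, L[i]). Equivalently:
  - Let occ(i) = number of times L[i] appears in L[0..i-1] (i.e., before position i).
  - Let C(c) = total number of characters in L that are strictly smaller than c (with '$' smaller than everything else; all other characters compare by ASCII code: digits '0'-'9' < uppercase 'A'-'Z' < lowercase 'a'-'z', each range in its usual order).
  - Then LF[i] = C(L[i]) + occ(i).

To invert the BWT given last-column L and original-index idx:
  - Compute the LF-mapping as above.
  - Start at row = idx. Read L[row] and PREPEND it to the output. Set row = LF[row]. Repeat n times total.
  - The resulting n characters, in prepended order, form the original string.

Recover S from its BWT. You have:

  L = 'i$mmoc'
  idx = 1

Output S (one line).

Answer: commi$

Derivation:
LF mapping: 2 0 3 4 5 1
Walk LF starting at row 1, prepending L[row]:
  step 1: row=1, L[1]='$', prepend. Next row=LF[1]=0
  step 2: row=0, L[0]='i', prepend. Next row=LF[0]=2
  step 3: row=2, L[2]='m', prepend. Next row=LF[2]=3
  step 4: row=3, L[3]='m', prepend. Next row=LF[3]=4
  step 5: row=4, L[4]='o', prepend. Next row=LF[4]=5
  step 6: row=5, L[5]='c', prepend. Next row=LF[5]=1
Reversed output: commi$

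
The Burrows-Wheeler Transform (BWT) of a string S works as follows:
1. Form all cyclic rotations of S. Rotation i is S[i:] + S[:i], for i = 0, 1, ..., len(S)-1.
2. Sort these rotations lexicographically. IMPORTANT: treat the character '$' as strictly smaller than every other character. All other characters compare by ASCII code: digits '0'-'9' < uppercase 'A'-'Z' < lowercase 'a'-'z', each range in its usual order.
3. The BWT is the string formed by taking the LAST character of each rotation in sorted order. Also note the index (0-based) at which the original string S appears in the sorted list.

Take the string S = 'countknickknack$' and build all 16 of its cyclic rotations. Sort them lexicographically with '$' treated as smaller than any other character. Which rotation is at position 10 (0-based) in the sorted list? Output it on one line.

Answer: nack$countknickk

Derivation:
All 16 rotations (rotation i = S[i:]+S[:i]):
  rot[0] = countknickknack$
  rot[1] = ountknickknack$c
  rot[2] = untknickknack$co
  rot[3] = ntknickknack$cou
  rot[4] = tknickknack$coun
  rot[5] = knickknack$count
  rot[6] = nickknack$countk
  rot[7] = ickknack$countkn
  rot[8] = ckknack$countkni
  rot[9] = kknack$countknic
  rot[10] = knack$countknick
  rot[11] = nack$countknickk
  rot[12] = ack$countknickkn
  rot[13] = ck$countknickkna
  rot[14] = k$countknickknac
  rot[15] = $countknickknack
Sorted (with $ < everything):
  sorted[0] = $countknickknack
  sorted[1] = ack$countknickkn
  sorted[2] = ck$countknickkna
  sorted[3] = ckknack$countkni
  sorted[4] = countknickknack$
  sorted[5] = ickknack$countkn
  sorted[6] = k$countknickknac
  sorted[7] = kknack$countknic
  sorted[8] = knack$countknick
  sorted[9] = knickknack$count
  sorted[10] = nack$countknickk
  sorted[11] = nickknack$countk
  sorted[12] = ntknickknack$cou
  sorted[13] = ountknickknack$c
  sorted[14] = tknickknack$coun
  sorted[15] = untknickknack$co
sorted[10] = nack$countknickk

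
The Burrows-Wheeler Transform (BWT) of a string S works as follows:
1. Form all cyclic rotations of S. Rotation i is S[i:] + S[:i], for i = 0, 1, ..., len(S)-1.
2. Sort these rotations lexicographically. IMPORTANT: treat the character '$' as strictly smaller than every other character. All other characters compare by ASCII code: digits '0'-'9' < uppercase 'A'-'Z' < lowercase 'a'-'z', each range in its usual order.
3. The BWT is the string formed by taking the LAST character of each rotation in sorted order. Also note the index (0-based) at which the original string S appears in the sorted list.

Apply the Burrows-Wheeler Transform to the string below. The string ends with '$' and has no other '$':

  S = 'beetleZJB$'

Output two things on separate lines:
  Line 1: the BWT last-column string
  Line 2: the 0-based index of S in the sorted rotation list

Answer: BJZe$lbete
4

Derivation:
All 10 rotations (rotation i = S[i:]+S[:i]):
  rot[0] = beetleZJB$
  rot[1] = eetleZJB$b
  rot[2] = etleZJB$be
  rot[3] = tleZJB$bee
  rot[4] = leZJB$beet
  rot[5] = eZJB$beetl
  rot[6] = ZJB$beetle
  rot[7] = JB$beetleZ
  rot[8] = B$beetleZJ
  rot[9] = $beetleZJB
Sorted (with $ < everything):
  sorted[0] = $beetleZJB  (last char: 'B')
  sorted[1] = B$beetleZJ  (last char: 'J')
  sorted[2] = JB$beetleZ  (last char: 'Z')
  sorted[3] = ZJB$beetle  (last char: 'e')
  sorted[4] = beetleZJB$  (last char: '$')
  sorted[5] = eZJB$beetl  (last char: 'l')
  sorted[6] = eetleZJB$b  (last char: 'b')
  sorted[7] = etleZJB$be  (last char: 'e')
  sorted[8] = leZJB$beet  (last char: 't')
  sorted[9] = tleZJB$bee  (last char: 'e')
Last column: BJZe$lbete
Original string S is at sorted index 4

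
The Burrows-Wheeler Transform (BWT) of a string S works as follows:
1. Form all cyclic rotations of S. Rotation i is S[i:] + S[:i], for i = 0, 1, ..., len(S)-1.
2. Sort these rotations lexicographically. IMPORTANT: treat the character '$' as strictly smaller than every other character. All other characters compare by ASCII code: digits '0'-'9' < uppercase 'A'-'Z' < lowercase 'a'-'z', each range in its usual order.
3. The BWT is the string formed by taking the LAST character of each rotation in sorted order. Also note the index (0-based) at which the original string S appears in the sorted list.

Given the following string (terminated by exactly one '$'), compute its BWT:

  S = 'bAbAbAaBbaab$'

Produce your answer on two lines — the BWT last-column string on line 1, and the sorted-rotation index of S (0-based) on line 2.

All 13 rotations (rotation i = S[i:]+S[:i]):
  rot[0] = bAbAbAaBbaab$
  rot[1] = AbAbAaBbaab$b
  rot[2] = bAbAaBbaab$bA
  rot[3] = AbAaBbaab$bAb
  rot[4] = bAaBbaab$bAbA
  rot[5] = AaBbaab$bAbAb
  rot[6] = aBbaab$bAbAbA
  rot[7] = Bbaab$bAbAbAa
  rot[8] = baab$bAbAbAaB
  rot[9] = aab$bAbAbAaBb
  rot[10] = ab$bAbAbAaBba
  rot[11] = b$bAbAbAaBbaa
  rot[12] = $bAbAbAaBbaab
Sorted (with $ < everything):
  sorted[0] = $bAbAbAaBbaab  (last char: 'b')
  sorted[1] = AaBbaab$bAbAb  (last char: 'b')
  sorted[2] = AbAaBbaab$bAb  (last char: 'b')
  sorted[3] = AbAbAaBbaab$b  (last char: 'b')
  sorted[4] = Bbaab$bAbAbAa  (last char: 'a')
  sorted[5] = aBbaab$bAbAbA  (last char: 'A')
  sorted[6] = aab$bAbAbAaBb  (last char: 'b')
  sorted[7] = ab$bAbAbAaBba  (last char: 'a')
  sorted[8] = b$bAbAbAaBbaa  (last char: 'a')
  sorted[9] = bAaBbaab$bAbA  (last char: 'A')
  sorted[10] = bAbAaBbaab$bA  (last char: 'A')
  sorted[11] = bAbAbAaBbaab$  (last char: '$')
  sorted[12] = baab$bAbAbAaB  (last char: 'B')
Last column: bbbbaAbaaAA$B
Original string S is at sorted index 11

Answer: bbbbaAbaaAA$B
11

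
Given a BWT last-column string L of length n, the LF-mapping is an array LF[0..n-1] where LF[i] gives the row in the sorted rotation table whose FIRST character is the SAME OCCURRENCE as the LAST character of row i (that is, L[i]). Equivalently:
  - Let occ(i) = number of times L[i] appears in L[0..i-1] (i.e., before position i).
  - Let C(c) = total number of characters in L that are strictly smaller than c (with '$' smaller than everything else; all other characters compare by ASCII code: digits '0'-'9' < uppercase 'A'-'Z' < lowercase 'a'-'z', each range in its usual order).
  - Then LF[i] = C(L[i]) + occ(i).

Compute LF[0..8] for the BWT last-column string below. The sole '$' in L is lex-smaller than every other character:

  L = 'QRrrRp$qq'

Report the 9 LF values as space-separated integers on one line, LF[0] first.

Char counts: '$':1, 'Q':1, 'R':2, 'p':1, 'q':2, 'r':2
C (first-col start): C('$')=0, C('Q')=1, C('R')=2, C('p')=4, C('q')=5, C('r')=7
L[0]='Q': occ=0, LF[0]=C('Q')+0=1+0=1
L[1]='R': occ=0, LF[1]=C('R')+0=2+0=2
L[2]='r': occ=0, LF[2]=C('r')+0=7+0=7
L[3]='r': occ=1, LF[3]=C('r')+1=7+1=8
L[4]='R': occ=1, LF[4]=C('R')+1=2+1=3
L[5]='p': occ=0, LF[5]=C('p')+0=4+0=4
L[6]='$': occ=0, LF[6]=C('$')+0=0+0=0
L[7]='q': occ=0, LF[7]=C('q')+0=5+0=5
L[8]='q': occ=1, LF[8]=C('q')+1=5+1=6

Answer: 1 2 7 8 3 4 0 5 6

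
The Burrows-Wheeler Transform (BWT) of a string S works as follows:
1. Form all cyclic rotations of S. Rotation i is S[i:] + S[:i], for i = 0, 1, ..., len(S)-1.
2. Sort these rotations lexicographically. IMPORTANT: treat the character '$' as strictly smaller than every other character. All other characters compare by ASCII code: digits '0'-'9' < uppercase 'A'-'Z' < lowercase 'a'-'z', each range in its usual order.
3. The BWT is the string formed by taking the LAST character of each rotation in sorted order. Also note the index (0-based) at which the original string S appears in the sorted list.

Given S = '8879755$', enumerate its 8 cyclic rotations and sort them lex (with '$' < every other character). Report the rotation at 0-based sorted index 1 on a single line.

Answer: 5$887975

Derivation:
All 8 rotations (rotation i = S[i:]+S[:i]):
  rot[0] = 8879755$
  rot[1] = 879755$8
  rot[2] = 79755$88
  rot[3] = 9755$887
  rot[4] = 755$8879
  rot[5] = 55$88797
  rot[6] = 5$887975
  rot[7] = $8879755
Sorted (with $ < everything):
  sorted[0] = $8879755
  sorted[1] = 5$887975
  sorted[2] = 55$88797
  sorted[3] = 755$8879
  sorted[4] = 79755$88
  sorted[5] = 879755$8
  sorted[6] = 8879755$
  sorted[7] = 9755$887
sorted[1] = 5$887975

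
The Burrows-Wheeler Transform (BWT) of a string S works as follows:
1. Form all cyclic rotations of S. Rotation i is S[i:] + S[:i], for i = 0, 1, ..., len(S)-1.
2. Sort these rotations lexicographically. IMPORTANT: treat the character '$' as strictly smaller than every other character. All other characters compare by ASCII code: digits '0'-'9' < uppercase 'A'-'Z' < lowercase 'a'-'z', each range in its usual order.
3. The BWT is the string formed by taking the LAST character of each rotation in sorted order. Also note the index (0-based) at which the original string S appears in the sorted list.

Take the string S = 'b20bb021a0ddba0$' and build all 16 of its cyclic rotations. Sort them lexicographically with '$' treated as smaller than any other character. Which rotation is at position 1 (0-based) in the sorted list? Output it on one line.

Answer: 0$b20bb021a0ddba

Derivation:
All 16 rotations (rotation i = S[i:]+S[:i]):
  rot[0] = b20bb021a0ddba0$
  rot[1] = 20bb021a0ddba0$b
  rot[2] = 0bb021a0ddba0$b2
  rot[3] = bb021a0ddba0$b20
  rot[4] = b021a0ddba0$b20b
  rot[5] = 021a0ddba0$b20bb
  rot[6] = 21a0ddba0$b20bb0
  rot[7] = 1a0ddba0$b20bb02
  rot[8] = a0ddba0$b20bb021
  rot[9] = 0ddba0$b20bb021a
  rot[10] = ddba0$b20bb021a0
  rot[11] = dba0$b20bb021a0d
  rot[12] = ba0$b20bb021a0dd
  rot[13] = a0$b20bb021a0ddb
  rot[14] = 0$b20bb021a0ddba
  rot[15] = $b20bb021a0ddba0
Sorted (with $ < everything):
  sorted[0] = $b20bb021a0ddba0
  sorted[1] = 0$b20bb021a0ddba
  sorted[2] = 021a0ddba0$b20bb
  sorted[3] = 0bb021a0ddba0$b2
  sorted[4] = 0ddba0$b20bb021a
  sorted[5] = 1a0ddba0$b20bb02
  sorted[6] = 20bb021a0ddba0$b
  sorted[7] = 21a0ddba0$b20bb0
  sorted[8] = a0$b20bb021a0ddb
  sorted[9] = a0ddba0$b20bb021
  sorted[10] = b021a0ddba0$b20b
  sorted[11] = b20bb021a0ddba0$
  sorted[12] = ba0$b20bb021a0dd
  sorted[13] = bb021a0ddba0$b20
  sorted[14] = dba0$b20bb021a0d
  sorted[15] = ddba0$b20bb021a0
sorted[1] = 0$b20bb021a0ddba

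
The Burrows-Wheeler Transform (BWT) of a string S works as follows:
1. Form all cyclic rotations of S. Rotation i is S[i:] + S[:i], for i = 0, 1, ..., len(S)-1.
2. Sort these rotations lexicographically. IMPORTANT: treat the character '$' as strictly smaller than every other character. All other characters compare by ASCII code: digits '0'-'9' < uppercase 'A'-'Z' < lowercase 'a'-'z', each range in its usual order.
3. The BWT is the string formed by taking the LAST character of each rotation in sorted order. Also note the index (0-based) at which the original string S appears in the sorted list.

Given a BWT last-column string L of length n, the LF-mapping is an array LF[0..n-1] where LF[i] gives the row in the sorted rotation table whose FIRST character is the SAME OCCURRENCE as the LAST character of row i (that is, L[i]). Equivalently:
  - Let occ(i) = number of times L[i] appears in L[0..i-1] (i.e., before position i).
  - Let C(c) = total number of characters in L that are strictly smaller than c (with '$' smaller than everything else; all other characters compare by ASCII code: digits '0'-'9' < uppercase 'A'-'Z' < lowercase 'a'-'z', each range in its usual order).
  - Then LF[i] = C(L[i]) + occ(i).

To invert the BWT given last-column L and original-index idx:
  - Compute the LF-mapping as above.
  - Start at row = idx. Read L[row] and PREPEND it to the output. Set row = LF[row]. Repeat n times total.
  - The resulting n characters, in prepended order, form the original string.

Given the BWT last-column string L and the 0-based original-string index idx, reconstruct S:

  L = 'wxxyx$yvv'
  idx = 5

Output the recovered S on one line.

LF mapping: 3 4 5 7 6 0 8 1 2
Walk LF starting at row 5, prepending L[row]:
  step 1: row=5, L[5]='$', prepend. Next row=LF[5]=0
  step 2: row=0, L[0]='w', prepend. Next row=LF[0]=3
  step 3: row=3, L[3]='y', prepend. Next row=LF[3]=7
  step 4: row=7, L[7]='v', prepend. Next row=LF[7]=1
  step 5: row=1, L[1]='x', prepend. Next row=LF[1]=4
  step 6: row=4, L[4]='x', prepend. Next row=LF[4]=6
  step 7: row=6, L[6]='y', prepend. Next row=LF[6]=8
  step 8: row=8, L[8]='v', prepend. Next row=LF[8]=2
  step 9: row=2, L[2]='x', prepend. Next row=LF[2]=5
Reversed output: xvyxxvyw$

Answer: xvyxxvyw$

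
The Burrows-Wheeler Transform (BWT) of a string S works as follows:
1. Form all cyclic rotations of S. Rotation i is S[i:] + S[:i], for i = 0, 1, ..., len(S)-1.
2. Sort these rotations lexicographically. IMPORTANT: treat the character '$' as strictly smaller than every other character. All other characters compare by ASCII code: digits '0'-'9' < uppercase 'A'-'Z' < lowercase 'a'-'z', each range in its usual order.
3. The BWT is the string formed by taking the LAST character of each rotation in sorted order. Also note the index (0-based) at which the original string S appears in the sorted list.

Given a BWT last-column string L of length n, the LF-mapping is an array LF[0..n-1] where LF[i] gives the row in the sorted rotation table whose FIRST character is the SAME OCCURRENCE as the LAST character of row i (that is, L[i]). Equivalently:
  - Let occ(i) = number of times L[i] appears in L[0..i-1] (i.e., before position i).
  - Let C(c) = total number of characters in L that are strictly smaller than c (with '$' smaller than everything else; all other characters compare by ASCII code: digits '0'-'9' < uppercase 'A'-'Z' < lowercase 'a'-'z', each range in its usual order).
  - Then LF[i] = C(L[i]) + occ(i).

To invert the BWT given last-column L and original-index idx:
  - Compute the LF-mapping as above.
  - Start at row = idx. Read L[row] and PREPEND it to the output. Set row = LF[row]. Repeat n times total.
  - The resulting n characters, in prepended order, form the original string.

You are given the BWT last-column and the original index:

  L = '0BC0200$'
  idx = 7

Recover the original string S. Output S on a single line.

LF mapping: 1 6 7 2 5 3 4 0
Walk LF starting at row 7, prepending L[row]:
  step 1: row=7, L[7]='$', prepend. Next row=LF[7]=0
  step 2: row=0, L[0]='0', prepend. Next row=LF[0]=1
  step 3: row=1, L[1]='B', prepend. Next row=LF[1]=6
  step 4: row=6, L[6]='0', prepend. Next row=LF[6]=4
  step 5: row=4, L[4]='2', prepend. Next row=LF[4]=5
  step 6: row=5, L[5]='0', prepend. Next row=LF[5]=3
  step 7: row=3, L[3]='0', prepend. Next row=LF[3]=2
  step 8: row=2, L[2]='C', prepend. Next row=LF[2]=7
Reversed output: C0020B0$

Answer: C0020B0$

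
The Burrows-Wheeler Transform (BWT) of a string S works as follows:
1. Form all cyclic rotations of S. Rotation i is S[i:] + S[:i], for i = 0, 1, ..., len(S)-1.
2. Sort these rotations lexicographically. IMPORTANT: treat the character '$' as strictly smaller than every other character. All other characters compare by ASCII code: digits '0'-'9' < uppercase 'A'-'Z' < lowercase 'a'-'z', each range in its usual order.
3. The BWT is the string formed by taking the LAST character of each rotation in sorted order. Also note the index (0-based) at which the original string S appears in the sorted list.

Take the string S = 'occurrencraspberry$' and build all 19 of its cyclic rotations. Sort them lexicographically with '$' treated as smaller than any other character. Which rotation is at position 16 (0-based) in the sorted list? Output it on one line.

Answer: spberry$occurrencra

Derivation:
All 19 rotations (rotation i = S[i:]+S[:i]):
  rot[0] = occurrencraspberry$
  rot[1] = ccurrencraspberry$o
  rot[2] = currencraspberry$oc
  rot[3] = urrencraspberry$occ
  rot[4] = rrencraspberry$occu
  rot[5] = rencraspberry$occur
  rot[6] = encraspberry$occurr
  rot[7] = ncraspberry$occurre
  rot[8] = craspberry$occurren
  rot[9] = raspberry$occurrenc
  rot[10] = aspberry$occurrencr
  rot[11] = spberry$occurrencra
  rot[12] = pberry$occurrencras
  rot[13] = berry$occurrencrasp
  rot[14] = erry$occurrencraspb
  rot[15] = rry$occurrencraspbe
  rot[16] = ry$occurrencraspber
  rot[17] = y$occurrencraspberr
  rot[18] = $occurrencraspberry
Sorted (with $ < everything):
  sorted[0] = $occurrencraspberry
  sorted[1] = aspberry$occurrencr
  sorted[2] = berry$occurrencrasp
  sorted[3] = ccurrencraspberry$o
  sorted[4] = craspberry$occurren
  sorted[5] = currencraspberry$oc
  sorted[6] = encraspberry$occurr
  sorted[7] = erry$occurrencraspb
  sorted[8] = ncraspberry$occurre
  sorted[9] = occurrencraspberry$
  sorted[10] = pberry$occurrencras
  sorted[11] = raspberry$occurrenc
  sorted[12] = rencraspberry$occur
  sorted[13] = rrencraspberry$occu
  sorted[14] = rry$occurrencraspbe
  sorted[15] = ry$occurrencraspber
  sorted[16] = spberry$occurrencra
  sorted[17] = urrencraspberry$occ
  sorted[18] = y$occurrencraspberr
sorted[16] = spberry$occurrencra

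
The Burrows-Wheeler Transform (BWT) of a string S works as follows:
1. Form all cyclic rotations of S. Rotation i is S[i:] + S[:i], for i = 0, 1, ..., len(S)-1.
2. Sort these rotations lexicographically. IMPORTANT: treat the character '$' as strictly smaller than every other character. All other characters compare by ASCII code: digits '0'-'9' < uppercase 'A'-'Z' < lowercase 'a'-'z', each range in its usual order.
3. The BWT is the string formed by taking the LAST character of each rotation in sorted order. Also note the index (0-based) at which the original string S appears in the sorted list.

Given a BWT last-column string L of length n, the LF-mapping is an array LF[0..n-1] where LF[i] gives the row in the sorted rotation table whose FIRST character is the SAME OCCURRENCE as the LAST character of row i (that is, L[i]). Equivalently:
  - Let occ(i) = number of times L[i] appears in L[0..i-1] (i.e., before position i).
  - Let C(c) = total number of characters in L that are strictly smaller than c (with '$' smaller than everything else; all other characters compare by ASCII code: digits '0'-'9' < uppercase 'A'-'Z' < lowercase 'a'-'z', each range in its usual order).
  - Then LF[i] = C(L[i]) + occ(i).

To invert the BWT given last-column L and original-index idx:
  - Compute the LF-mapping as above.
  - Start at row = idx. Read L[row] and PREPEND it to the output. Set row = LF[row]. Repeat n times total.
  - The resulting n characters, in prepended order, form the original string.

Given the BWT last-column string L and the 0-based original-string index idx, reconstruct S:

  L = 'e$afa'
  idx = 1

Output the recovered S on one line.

LF mapping: 3 0 1 4 2
Walk LF starting at row 1, prepending L[row]:
  step 1: row=1, L[1]='$', prepend. Next row=LF[1]=0
  step 2: row=0, L[0]='e', prepend. Next row=LF[0]=3
  step 3: row=3, L[3]='f', prepend. Next row=LF[3]=4
  step 4: row=4, L[4]='a', prepend. Next row=LF[4]=2
  step 5: row=2, L[2]='a', prepend. Next row=LF[2]=1
Reversed output: aafe$

Answer: aafe$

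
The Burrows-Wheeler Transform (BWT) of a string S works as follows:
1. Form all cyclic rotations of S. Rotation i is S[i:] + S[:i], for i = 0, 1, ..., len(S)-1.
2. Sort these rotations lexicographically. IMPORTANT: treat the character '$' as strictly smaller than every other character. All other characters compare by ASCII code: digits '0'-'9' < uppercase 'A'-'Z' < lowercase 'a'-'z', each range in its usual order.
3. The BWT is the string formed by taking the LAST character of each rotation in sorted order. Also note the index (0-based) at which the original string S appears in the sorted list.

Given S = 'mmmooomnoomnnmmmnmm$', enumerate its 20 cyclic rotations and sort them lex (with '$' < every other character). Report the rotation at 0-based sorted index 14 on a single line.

Answer: noomnnmmmnmm$mmmooom

Derivation:
All 20 rotations (rotation i = S[i:]+S[:i]):
  rot[0] = mmmooomnoomnnmmmnmm$
  rot[1] = mmooomnoomnnmmmnmm$m
  rot[2] = mooomnoomnnmmmnmm$mm
  rot[3] = ooomnoomnnmmmnmm$mmm
  rot[4] = oomnoomnnmmmnmm$mmmo
  rot[5] = omnoomnnmmmnmm$mmmoo
  rot[6] = mnoomnnmmmnmm$mmmooo
  rot[7] = noomnnmmmnmm$mmmooom
  rot[8] = oomnnmmmnmm$mmmooomn
  rot[9] = omnnmmmnmm$mmmooomno
  rot[10] = mnnmmmnmm$mmmooomnoo
  rot[11] = nnmmmnmm$mmmooomnoom
  rot[12] = nmmmnmm$mmmooomnoomn
  rot[13] = mmmnmm$mmmooomnoomnn
  rot[14] = mmnmm$mmmooomnoomnnm
  rot[15] = mnmm$mmmooomnoomnnmm
  rot[16] = nmm$mmmooomnoomnnmmm
  rot[17] = mm$mmmooomnoomnnmmmn
  rot[18] = m$mmmooomnoomnnmmmnm
  rot[19] = $mmmooomnoomnnmmmnmm
Sorted (with $ < everything):
  sorted[0] = $mmmooomnoomnnmmmnmm
  sorted[1] = m$mmmooomnoomnnmmmnm
  sorted[2] = mm$mmmooomnoomnnmmmn
  sorted[3] = mmmnmm$mmmooomnoomnn
  sorted[4] = mmmooomnoomnnmmmnmm$
  sorted[5] = mmnmm$mmmooomnoomnnm
  sorted[6] = mmooomnoomnnmmmnmm$m
  sorted[7] = mnmm$mmmooomnoomnnmm
  sorted[8] = mnnmmmnmm$mmmooomnoo
  sorted[9] = mnoomnnmmmnmm$mmmooo
  sorted[10] = mooomnoomnnmmmnmm$mm
  sorted[11] = nmm$mmmooomnoomnnmmm
  sorted[12] = nmmmnmm$mmmooomnoomn
  sorted[13] = nnmmmnmm$mmmooomnoom
  sorted[14] = noomnnmmmnmm$mmmooom
  sorted[15] = omnnmmmnmm$mmmooomno
  sorted[16] = omnoomnnmmmnmm$mmmoo
  sorted[17] = oomnnmmmnmm$mmmooomn
  sorted[18] = oomnoomnnmmmnmm$mmmo
  sorted[19] = ooomnoomnnmmmnmm$mmm
sorted[14] = noomnnmmmnmm$mmmooom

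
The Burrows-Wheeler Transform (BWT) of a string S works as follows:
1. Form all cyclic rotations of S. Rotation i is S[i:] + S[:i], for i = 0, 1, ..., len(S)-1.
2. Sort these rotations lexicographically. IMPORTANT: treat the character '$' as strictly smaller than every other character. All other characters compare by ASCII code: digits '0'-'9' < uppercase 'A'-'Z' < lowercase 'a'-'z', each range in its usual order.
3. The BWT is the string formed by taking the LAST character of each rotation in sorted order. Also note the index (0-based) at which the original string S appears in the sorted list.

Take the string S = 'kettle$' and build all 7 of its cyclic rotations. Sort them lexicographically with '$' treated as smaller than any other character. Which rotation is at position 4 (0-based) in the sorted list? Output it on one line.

Answer: le$kett

Derivation:
All 7 rotations (rotation i = S[i:]+S[:i]):
  rot[0] = kettle$
  rot[1] = ettle$k
  rot[2] = ttle$ke
  rot[3] = tle$ket
  rot[4] = le$kett
  rot[5] = e$kettl
  rot[6] = $kettle
Sorted (with $ < everything):
  sorted[0] = $kettle
  sorted[1] = e$kettl
  sorted[2] = ettle$k
  sorted[3] = kettle$
  sorted[4] = le$kett
  sorted[5] = tle$ket
  sorted[6] = ttle$ke
sorted[4] = le$kett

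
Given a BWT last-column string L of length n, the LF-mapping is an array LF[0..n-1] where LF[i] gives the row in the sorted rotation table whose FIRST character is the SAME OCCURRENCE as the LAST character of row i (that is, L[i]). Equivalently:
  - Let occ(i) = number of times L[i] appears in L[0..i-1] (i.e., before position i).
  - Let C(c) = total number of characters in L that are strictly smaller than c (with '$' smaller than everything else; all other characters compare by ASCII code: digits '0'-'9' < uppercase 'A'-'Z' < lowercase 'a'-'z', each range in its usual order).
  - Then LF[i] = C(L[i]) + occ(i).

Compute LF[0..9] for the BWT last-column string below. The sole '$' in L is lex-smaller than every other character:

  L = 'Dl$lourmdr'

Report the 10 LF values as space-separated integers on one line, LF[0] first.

Char counts: '$':1, 'D':1, 'd':1, 'l':2, 'm':1, 'o':1, 'r':2, 'u':1
C (first-col start): C('$')=0, C('D')=1, C('d')=2, C('l')=3, C('m')=5, C('o')=6, C('r')=7, C('u')=9
L[0]='D': occ=0, LF[0]=C('D')+0=1+0=1
L[1]='l': occ=0, LF[1]=C('l')+0=3+0=3
L[2]='$': occ=0, LF[2]=C('$')+0=0+0=0
L[3]='l': occ=1, LF[3]=C('l')+1=3+1=4
L[4]='o': occ=0, LF[4]=C('o')+0=6+0=6
L[5]='u': occ=0, LF[5]=C('u')+0=9+0=9
L[6]='r': occ=0, LF[6]=C('r')+0=7+0=7
L[7]='m': occ=0, LF[7]=C('m')+0=5+0=5
L[8]='d': occ=0, LF[8]=C('d')+0=2+0=2
L[9]='r': occ=1, LF[9]=C('r')+1=7+1=8

Answer: 1 3 0 4 6 9 7 5 2 8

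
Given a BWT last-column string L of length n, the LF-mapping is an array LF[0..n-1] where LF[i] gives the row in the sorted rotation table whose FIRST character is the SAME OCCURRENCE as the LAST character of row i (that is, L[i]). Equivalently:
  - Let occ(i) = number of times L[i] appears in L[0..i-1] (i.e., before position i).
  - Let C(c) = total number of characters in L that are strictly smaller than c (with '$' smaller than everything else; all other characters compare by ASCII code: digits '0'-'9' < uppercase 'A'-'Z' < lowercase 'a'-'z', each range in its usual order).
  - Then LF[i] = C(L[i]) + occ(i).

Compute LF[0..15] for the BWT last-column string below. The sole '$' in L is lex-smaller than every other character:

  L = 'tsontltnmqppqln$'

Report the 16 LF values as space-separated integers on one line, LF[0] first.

Char counts: '$':1, 'l':2, 'm':1, 'n':3, 'o':1, 'p':2, 'q':2, 's':1, 't':3
C (first-col start): C('$')=0, C('l')=1, C('m')=3, C('n')=4, C('o')=7, C('p')=8, C('q')=10, C('s')=12, C('t')=13
L[0]='t': occ=0, LF[0]=C('t')+0=13+0=13
L[1]='s': occ=0, LF[1]=C('s')+0=12+0=12
L[2]='o': occ=0, LF[2]=C('o')+0=7+0=7
L[3]='n': occ=0, LF[3]=C('n')+0=4+0=4
L[4]='t': occ=1, LF[4]=C('t')+1=13+1=14
L[5]='l': occ=0, LF[5]=C('l')+0=1+0=1
L[6]='t': occ=2, LF[6]=C('t')+2=13+2=15
L[7]='n': occ=1, LF[7]=C('n')+1=4+1=5
L[8]='m': occ=0, LF[8]=C('m')+0=3+0=3
L[9]='q': occ=0, LF[9]=C('q')+0=10+0=10
L[10]='p': occ=0, LF[10]=C('p')+0=8+0=8
L[11]='p': occ=1, LF[11]=C('p')+1=8+1=9
L[12]='q': occ=1, LF[12]=C('q')+1=10+1=11
L[13]='l': occ=1, LF[13]=C('l')+1=1+1=2
L[14]='n': occ=2, LF[14]=C('n')+2=4+2=6
L[15]='$': occ=0, LF[15]=C('$')+0=0+0=0

Answer: 13 12 7 4 14 1 15 5 3 10 8 9 11 2 6 0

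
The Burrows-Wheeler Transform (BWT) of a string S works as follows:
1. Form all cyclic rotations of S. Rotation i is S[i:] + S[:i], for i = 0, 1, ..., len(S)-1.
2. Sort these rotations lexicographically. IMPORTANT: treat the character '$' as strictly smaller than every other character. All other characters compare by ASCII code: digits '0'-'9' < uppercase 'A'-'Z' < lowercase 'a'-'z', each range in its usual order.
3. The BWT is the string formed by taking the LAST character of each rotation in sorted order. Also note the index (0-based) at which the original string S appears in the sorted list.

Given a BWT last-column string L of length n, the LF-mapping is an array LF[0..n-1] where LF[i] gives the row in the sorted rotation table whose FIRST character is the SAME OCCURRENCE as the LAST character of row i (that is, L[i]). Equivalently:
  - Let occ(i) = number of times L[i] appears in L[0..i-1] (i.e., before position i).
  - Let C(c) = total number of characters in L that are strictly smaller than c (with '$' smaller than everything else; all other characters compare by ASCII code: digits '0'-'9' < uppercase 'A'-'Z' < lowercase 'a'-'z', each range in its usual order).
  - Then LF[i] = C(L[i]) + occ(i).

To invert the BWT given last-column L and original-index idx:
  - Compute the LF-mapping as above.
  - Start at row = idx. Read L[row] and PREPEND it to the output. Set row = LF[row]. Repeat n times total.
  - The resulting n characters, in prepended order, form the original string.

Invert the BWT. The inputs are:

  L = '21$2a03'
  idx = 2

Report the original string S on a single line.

Answer: 103a22$

Derivation:
LF mapping: 3 2 0 4 6 1 5
Walk LF starting at row 2, prepending L[row]:
  step 1: row=2, L[2]='$', prepend. Next row=LF[2]=0
  step 2: row=0, L[0]='2', prepend. Next row=LF[0]=3
  step 3: row=3, L[3]='2', prepend. Next row=LF[3]=4
  step 4: row=4, L[4]='a', prepend. Next row=LF[4]=6
  step 5: row=6, L[6]='3', prepend. Next row=LF[6]=5
  step 6: row=5, L[5]='0', prepend. Next row=LF[5]=1
  step 7: row=1, L[1]='1', prepend. Next row=LF[1]=2
Reversed output: 103a22$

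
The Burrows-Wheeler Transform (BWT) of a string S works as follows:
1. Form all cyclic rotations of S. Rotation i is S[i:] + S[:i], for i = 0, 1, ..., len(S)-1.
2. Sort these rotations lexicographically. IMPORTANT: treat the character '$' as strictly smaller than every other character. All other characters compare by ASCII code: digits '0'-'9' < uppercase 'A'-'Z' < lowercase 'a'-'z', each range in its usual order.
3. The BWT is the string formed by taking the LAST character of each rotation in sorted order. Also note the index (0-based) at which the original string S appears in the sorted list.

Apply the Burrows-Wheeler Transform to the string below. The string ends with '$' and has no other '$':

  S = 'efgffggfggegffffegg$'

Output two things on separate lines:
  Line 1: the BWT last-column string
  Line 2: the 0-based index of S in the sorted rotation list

All 20 rotations (rotation i = S[i:]+S[:i]):
  rot[0] = efgffggfggegffffegg$
  rot[1] = fgffggfggegffffegg$e
  rot[2] = gffggfggegffffegg$ef
  rot[3] = ffggfggegffffegg$efg
  rot[4] = fggfggegffffegg$efgf
  rot[5] = ggfggegffffegg$efgff
  rot[6] = gfggegffffegg$efgffg
  rot[7] = fggegffffegg$efgffgg
  rot[8] = ggegffffegg$efgffggf
  rot[9] = gegffffegg$efgffggfg
  rot[10] = egffffegg$efgffggfgg
  rot[11] = gffffegg$efgffggfgge
  rot[12] = ffffegg$efgffggfggeg
  rot[13] = fffegg$efgffggfggegf
  rot[14] = ffegg$efgffggfggegff
  rot[15] = fegg$efgffggfggegfff
  rot[16] = egg$efgffggfggegffff
  rot[17] = gg$efgffggfggegffffe
  rot[18] = g$efgffggfggegffffeg
  rot[19] = $efgffggfggegffffegg
Sorted (with $ < everything):
  sorted[0] = $efgffggfggegffffegg  (last char: 'g')
  sorted[1] = efgffggfggegffffegg$  (last char: '$')
  sorted[2] = egffffegg$efgffggfgg  (last char: 'g')
  sorted[3] = egg$efgffggfggegffff  (last char: 'f')
  sorted[4] = fegg$efgffggfggegfff  (last char: 'f')
  sorted[5] = ffegg$efgffggfggegff  (last char: 'f')
  sorted[6] = fffegg$efgffggfggegf  (last char: 'f')
  sorted[7] = ffffegg$efgffggfggeg  (last char: 'g')
  sorted[8] = ffggfggegffffegg$efg  (last char: 'g')
  sorted[9] = fgffggfggegffffegg$e  (last char: 'e')
  sorted[10] = fggegffffegg$efgffgg  (last char: 'g')
  sorted[11] = fggfggegffffegg$efgf  (last char: 'f')
  sorted[12] = g$efgffggfggegffffeg  (last char: 'g')
  sorted[13] = gegffffegg$efgffggfg  (last char: 'g')
  sorted[14] = gffffegg$efgffggfgge  (last char: 'e')
  sorted[15] = gffggfggegffffegg$ef  (last char: 'f')
  sorted[16] = gfggegffffegg$efgffg  (last char: 'g')
  sorted[17] = gg$efgffggfggegffffe  (last char: 'e')
  sorted[18] = ggegffffegg$efgffggf  (last char: 'f')
  sorted[19] = ggfggegffffegg$efgff  (last char: 'f')
Last column: g$gffffggegfggefgeff
Original string S is at sorted index 1

Answer: g$gffffggegfggefgeff
1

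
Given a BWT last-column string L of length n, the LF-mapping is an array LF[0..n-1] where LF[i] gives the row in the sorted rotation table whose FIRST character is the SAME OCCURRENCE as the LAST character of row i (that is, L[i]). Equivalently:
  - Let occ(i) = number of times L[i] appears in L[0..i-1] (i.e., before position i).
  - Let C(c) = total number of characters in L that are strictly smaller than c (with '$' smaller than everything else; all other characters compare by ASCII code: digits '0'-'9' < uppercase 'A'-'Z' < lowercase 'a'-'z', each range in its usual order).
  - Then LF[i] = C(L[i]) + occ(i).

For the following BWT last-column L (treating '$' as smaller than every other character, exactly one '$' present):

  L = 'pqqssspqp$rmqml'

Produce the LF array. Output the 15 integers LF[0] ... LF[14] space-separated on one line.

Answer: 4 7 8 12 13 14 5 9 6 0 11 2 10 3 1

Derivation:
Char counts: '$':1, 'l':1, 'm':2, 'p':3, 'q':4, 'r':1, 's':3
C (first-col start): C('$')=0, C('l')=1, C('m')=2, C('p')=4, C('q')=7, C('r')=11, C('s')=12
L[0]='p': occ=0, LF[0]=C('p')+0=4+0=4
L[1]='q': occ=0, LF[1]=C('q')+0=7+0=7
L[2]='q': occ=1, LF[2]=C('q')+1=7+1=8
L[3]='s': occ=0, LF[3]=C('s')+0=12+0=12
L[4]='s': occ=1, LF[4]=C('s')+1=12+1=13
L[5]='s': occ=2, LF[5]=C('s')+2=12+2=14
L[6]='p': occ=1, LF[6]=C('p')+1=4+1=5
L[7]='q': occ=2, LF[7]=C('q')+2=7+2=9
L[8]='p': occ=2, LF[8]=C('p')+2=4+2=6
L[9]='$': occ=0, LF[9]=C('$')+0=0+0=0
L[10]='r': occ=0, LF[10]=C('r')+0=11+0=11
L[11]='m': occ=0, LF[11]=C('m')+0=2+0=2
L[12]='q': occ=3, LF[12]=C('q')+3=7+3=10
L[13]='m': occ=1, LF[13]=C('m')+1=2+1=3
L[14]='l': occ=0, LF[14]=C('l')+0=1+0=1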